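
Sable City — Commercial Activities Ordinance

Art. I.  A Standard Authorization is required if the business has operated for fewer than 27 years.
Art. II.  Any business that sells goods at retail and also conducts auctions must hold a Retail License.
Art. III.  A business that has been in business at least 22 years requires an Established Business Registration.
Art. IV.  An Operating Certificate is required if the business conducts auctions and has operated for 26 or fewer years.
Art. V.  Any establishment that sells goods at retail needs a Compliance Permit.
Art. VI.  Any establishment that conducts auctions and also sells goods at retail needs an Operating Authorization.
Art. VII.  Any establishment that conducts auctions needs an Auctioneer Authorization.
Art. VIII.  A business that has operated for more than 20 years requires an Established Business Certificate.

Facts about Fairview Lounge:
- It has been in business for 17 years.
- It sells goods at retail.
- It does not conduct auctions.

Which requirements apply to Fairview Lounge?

Compliance Permit, Standard Authorization

Art. I. years in business 17 < 27 → Standard Authorization required.
Art. II. sells goods at retail; does not conduct auctions → Retail License not required.
Art. III. years in business 17 < 22 → Established Business Registration not required.
Art. IV. does not conduct auctions; years in business 17 ≤ 26 → Operating Certificate not required.
Art. V. sells goods at retail → Compliance Permit required.
Art. VI. does not conduct auctions; sells goods at retail → Operating Authorization not required.
Art. VII. does not conduct auctions → Auctioneer Authorization not required.
Art. VIII. years in business 17 ≤ 20 → Established Business Certificate not required.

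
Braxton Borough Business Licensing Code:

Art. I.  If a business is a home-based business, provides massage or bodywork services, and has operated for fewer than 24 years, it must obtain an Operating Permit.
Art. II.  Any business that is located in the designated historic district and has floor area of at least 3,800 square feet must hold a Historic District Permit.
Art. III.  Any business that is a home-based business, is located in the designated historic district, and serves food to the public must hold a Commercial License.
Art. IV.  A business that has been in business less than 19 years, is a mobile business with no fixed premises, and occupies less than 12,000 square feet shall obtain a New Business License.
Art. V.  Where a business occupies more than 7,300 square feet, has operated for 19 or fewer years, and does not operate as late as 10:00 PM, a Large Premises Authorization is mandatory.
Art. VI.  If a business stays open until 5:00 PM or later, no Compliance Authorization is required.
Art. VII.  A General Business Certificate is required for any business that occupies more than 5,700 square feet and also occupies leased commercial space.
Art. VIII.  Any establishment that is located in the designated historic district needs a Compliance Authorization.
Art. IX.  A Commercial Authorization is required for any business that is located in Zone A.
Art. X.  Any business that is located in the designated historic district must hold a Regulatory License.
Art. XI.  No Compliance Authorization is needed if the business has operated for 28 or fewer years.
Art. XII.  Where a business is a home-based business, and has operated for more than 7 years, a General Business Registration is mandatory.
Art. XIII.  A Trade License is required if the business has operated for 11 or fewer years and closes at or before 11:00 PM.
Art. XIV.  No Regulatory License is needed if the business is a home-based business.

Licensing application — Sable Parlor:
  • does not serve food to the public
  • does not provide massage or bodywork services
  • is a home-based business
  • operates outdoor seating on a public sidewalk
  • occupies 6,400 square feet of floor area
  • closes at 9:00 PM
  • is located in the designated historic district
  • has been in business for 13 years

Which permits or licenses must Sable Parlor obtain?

Art. I. is a home-based business; does not provide massage or bodywork services; years in business 13 < 24 → Operating Permit not required.
Art. II. is located in the designated historic district; floor area 6,400 square feet ≥ 3,800 square feet → Historic District Permit required.
Art. III. is a home-based business; is located in the designated historic district; does not serve food to the public → Commercial License not required.
Art. IV. years in business 13 < 19; is a home-based business (not: is a mobile business with no fixed premises); floor area 6,400 square feet < 12,000 square feet → New Business License not required.
Art. V. floor area 6,400 square feet ≤ 7,300 square feet; years in business 13 ≤ 19; closes 9:00 PM, at/before 10:00 PM → Large Premises Authorization not required.
Art. VI. closes 9:00 PM, after 5:00 PM → exempt from Compliance Authorization.
Art. VII. floor area 6,400 square feet > 5,700 square feet; is a home-based business (not: occupies leased commercial space) → General Business Certificate not required.
Art. VIII. is located in the designated historic district → Compliance Authorization required.
Art. IX. is located in the designated historic district (not: is located in Zone A) → Commercial Authorization not required.
Art. X. is located in the designated historic district → Regulatory License required.
Art. XI. years in business 13 ≤ 28 → exempt from Compliance Authorization.
Art. XII. is a home-based business; years in business 13 > 7 → General Business Registration required.
Art. XIII. years in business 13 > 11; closes 9:00 PM, at/before 11:00 PM → Trade License not required.
Art. XIV. is a home-based business → exempt from Regulatory License.

General Business Registration, Historic District Permit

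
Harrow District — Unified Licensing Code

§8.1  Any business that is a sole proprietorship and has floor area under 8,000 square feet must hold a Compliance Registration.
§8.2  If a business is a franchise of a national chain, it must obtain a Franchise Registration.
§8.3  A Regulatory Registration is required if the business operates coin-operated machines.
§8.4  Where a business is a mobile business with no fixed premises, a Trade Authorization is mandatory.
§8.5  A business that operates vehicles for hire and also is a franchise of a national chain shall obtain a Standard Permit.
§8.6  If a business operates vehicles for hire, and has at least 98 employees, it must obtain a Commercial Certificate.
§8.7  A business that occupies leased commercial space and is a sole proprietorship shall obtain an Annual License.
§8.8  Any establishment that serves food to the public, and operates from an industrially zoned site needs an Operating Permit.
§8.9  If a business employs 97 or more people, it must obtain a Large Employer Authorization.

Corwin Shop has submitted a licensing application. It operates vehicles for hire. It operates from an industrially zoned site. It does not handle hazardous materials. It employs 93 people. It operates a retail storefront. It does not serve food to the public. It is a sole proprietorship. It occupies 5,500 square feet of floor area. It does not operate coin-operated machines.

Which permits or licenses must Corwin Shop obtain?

§8.1 is a sole proprietorship; floor area 5,500 square feet < 8,000 square feet → Compliance Registration required.
§8.2 is a sole proprietorship (not: is a franchise of a national chain) → Franchise Registration not required.
§8.3 does not operate coin-operated machines → Regulatory Registration not required.
§8.4 operates from an industrially zoned site (not: is a mobile business with no fixed premises) → Trade Authorization not required.
§8.5 operates vehicles for hire; is a sole proprietorship (not: is a franchise of a national chain) → Standard Permit not required.
§8.6 operates vehicles for hire; employees 93 < 98 → Commercial Certificate not required.
§8.7 operates from an industrially zoned site (not: occupies leased commercial space); is a sole proprietorship → Annual License not required.
§8.8 does not serve food to the public; operates from an industrially zoned site → Operating Permit not required.
§8.9 employees 93 < 97 → Large Employer Authorization not required.

Compliance Registration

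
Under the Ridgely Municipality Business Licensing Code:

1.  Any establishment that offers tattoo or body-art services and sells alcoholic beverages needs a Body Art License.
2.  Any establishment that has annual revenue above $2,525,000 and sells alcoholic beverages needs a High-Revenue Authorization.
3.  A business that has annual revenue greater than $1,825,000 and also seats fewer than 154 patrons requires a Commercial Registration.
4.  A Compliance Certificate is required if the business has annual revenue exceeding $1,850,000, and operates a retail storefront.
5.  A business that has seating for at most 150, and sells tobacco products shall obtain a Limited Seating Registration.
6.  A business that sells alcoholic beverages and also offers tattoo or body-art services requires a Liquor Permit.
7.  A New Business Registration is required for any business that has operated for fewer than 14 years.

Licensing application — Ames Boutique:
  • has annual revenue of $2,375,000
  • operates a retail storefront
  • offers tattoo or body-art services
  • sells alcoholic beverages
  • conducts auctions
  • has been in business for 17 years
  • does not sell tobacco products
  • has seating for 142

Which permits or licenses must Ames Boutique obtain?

1. offers tattoo or body-art services; sells alcoholic beverages → Body Art License required.
2. revenue $2,375,000 ≤ $2,525,000; sells alcoholic beverages → High-Revenue Authorization not required.
3. revenue $2,375,000 > $1,825,000; seating 142 < 154 → Commercial Registration required.
4. revenue $2,375,000 > $1,850,000; operates a retail storefront → Compliance Certificate required.
5. seating 142 ≤ 150; does not sell tobacco products → Limited Seating Registration not required.
6. sells alcoholic beverages; offers tattoo or body-art services → Liquor Permit required.
7. years in business 17 ≥ 14 → New Business Registration not required.

Body Art License, Commercial Registration, Compliance Certificate, Liquor Permit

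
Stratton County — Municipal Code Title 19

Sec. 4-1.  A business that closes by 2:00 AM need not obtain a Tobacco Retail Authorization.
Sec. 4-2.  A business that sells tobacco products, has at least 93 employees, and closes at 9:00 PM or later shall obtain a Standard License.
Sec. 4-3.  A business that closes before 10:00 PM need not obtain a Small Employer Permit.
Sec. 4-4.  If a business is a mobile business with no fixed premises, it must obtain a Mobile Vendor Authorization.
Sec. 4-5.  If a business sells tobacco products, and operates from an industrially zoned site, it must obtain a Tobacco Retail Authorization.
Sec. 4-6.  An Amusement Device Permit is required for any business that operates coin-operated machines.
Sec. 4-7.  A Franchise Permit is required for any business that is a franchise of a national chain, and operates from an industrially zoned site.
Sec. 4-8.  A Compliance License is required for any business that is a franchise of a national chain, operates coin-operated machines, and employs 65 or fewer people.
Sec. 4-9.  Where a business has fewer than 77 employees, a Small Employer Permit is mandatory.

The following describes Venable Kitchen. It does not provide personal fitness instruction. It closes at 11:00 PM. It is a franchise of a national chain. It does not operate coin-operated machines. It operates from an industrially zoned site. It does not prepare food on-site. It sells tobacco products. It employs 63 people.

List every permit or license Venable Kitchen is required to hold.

Sec. 4-1. closes 11:00 PM, at/before 2:00 AM → exempt from Tobacco Retail Authorization.
Sec. 4-2. sells tobacco products; employees 63 < 93; closes 11:00 PM, after 9:00 PM → Standard License not required.
Sec. 4-3. closes 11:00 PM, after 10:00 PM → Small Employer Permit exemption does not apply.
Sec. 4-4. operates from an industrially zoned site (not: is a mobile business with no fixed premises) → Mobile Vendor Authorization not required.
Sec. 4-5. sells tobacco products; operates from an industrially zoned site → Tobacco Retail Authorization required.
Sec. 4-6. does not operate coin-operated machines → Amusement Device Permit not required.
Sec. 4-7. is a franchise of a national chain; operates from an industrially zoned site → Franchise Permit required.
Sec. 4-8. is a franchise of a national chain; does not operate coin-operated machines; employees 63 ≤ 65 → Compliance License not required.
Sec. 4-9. employees 63 < 77 → Small Employer Permit required.

Franchise Permit, Small Employer Permit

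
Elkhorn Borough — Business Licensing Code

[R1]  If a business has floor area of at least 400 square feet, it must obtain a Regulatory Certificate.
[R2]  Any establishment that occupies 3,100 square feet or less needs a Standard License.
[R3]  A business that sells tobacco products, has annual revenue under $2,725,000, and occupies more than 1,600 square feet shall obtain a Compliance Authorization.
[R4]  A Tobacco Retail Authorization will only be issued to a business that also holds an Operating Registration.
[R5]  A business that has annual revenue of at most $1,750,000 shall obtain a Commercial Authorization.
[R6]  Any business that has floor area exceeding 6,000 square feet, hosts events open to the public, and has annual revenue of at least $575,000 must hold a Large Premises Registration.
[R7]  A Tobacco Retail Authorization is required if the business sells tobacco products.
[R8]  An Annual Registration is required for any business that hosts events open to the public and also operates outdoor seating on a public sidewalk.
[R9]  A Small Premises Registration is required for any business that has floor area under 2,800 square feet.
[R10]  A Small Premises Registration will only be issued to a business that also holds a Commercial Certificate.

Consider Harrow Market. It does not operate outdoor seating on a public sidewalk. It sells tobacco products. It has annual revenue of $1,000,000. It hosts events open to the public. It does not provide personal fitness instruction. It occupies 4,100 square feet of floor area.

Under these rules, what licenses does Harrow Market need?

[R1] floor area 4,100 square feet ≥ 400 square feet → Regulatory Certificate required.
[R2] floor area 4,100 square feet > 3,100 square feet → Standard License not required.
[R3] sells tobacco products; revenue $1,000,000 < $2,725,000; floor area 4,100 square feet > 1,600 square feet → Compliance Authorization required.
[R4] Tobacco Retail Authorization is required → Operating Registration also required.
[R5] revenue $1,000,000 ≤ $1,750,000 → Commercial Authorization required.
[R6] floor area 4,100 square feet ≤ 6,000 square feet; hosts events open to the public; revenue $1,000,000 ≥ $575,000 → Large Premises Registration not required.
[R7] sells tobacco products → Tobacco Retail Authorization required.
[R8] hosts events open to the public; does not operate outdoor seating on a public sidewalk → Annual Registration not required.
[R9] floor area 4,100 square feet ≥ 2,800 square feet → Small Premises Registration not required.
[R10] Small Premises Registration is not required → no effect.

Commercial Authorization, Compliance Authorization, Operating Registration, Regulatory Certificate, Tobacco Retail Authorization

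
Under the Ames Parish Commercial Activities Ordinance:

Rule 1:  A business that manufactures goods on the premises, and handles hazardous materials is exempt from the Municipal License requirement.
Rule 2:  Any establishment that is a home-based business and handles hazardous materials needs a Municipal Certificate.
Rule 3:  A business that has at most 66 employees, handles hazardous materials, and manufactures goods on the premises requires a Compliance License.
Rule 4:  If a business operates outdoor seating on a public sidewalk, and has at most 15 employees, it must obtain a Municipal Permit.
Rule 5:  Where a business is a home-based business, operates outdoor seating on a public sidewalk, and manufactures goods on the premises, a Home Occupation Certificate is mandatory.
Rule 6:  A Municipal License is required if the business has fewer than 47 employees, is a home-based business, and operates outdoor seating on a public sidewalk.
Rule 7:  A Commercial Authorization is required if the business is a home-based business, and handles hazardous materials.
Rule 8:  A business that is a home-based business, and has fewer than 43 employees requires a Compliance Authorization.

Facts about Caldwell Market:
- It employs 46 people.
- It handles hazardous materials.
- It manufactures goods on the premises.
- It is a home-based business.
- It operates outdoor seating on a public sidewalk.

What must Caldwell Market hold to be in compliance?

Commercial Authorization, Compliance License, Home Occupation Certificate, Municipal Certificate

Rule 1: manufactures goods on the premises; handles hazardous materials → exempt from Municipal License.
Rule 2: is a home-based business; handles hazardous materials → Municipal Certificate required.
Rule 3: employees 46 ≤ 66; handles hazardous materials; manufactures goods on the premises → Compliance License required.
Rule 4: operates outdoor seating on a public sidewalk; employees 46 > 15 → Municipal Permit not required.
Rule 5: is a home-based business; operates outdoor seating on a public sidewalk; manufactures goods on the premises → Home Occupation Certificate required.
Rule 6: employees 46 < 47; is a home-based business; operates outdoor seating on a public sidewalk → Municipal License required.
Rule 7: is a home-based business; handles hazardous materials → Commercial Authorization required.
Rule 8: is a home-based business; employees 46 ≥ 43 → Compliance Authorization not required.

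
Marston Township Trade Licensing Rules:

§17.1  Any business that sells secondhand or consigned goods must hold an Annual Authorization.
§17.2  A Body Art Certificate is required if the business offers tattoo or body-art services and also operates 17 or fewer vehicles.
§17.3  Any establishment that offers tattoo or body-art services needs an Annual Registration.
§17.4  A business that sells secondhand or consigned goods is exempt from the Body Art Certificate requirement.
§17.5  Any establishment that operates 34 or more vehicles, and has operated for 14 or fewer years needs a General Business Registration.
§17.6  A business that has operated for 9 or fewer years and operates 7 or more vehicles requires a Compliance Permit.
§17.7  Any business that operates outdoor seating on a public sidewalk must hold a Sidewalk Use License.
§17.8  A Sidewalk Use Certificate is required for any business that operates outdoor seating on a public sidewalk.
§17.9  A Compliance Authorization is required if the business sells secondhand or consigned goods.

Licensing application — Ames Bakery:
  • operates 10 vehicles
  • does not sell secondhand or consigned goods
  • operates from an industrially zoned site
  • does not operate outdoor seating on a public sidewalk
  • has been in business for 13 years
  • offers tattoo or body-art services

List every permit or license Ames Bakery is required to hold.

Annual Registration, Body Art Certificate

§17.1 does not sell secondhand or consigned goods → Annual Authorization not required.
§17.2 offers tattoo or body-art services; vehicles 10 ≤ 17 → Body Art Certificate required.
§17.3 offers tattoo or body-art services → Annual Registration required.
§17.4 does not sell secondhand or consigned goods → Body Art Certificate exemption does not apply.
§17.5 vehicles 10 < 34; years in business 13 ≤ 14 → General Business Registration not required.
§17.6 years in business 13 > 9; vehicles 10 ≥ 7 → Compliance Permit not required.
§17.7 does not operate outdoor seating on a public sidewalk → Sidewalk Use License not required.
§17.8 does not operate outdoor seating on a public sidewalk → Sidewalk Use Certificate not required.
§17.9 does not sell secondhand or consigned goods → Compliance Authorization not required.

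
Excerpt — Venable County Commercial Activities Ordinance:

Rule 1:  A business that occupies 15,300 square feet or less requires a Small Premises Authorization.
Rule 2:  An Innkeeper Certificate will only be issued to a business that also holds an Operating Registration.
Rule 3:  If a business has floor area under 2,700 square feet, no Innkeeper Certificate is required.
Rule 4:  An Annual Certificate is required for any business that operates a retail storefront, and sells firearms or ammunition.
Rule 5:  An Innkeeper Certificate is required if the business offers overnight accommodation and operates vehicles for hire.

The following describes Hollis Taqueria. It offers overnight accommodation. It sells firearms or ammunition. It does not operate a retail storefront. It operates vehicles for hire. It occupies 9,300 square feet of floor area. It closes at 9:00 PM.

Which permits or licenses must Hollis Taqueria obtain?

Rule 1: floor area 9,300 square feet ≤ 15,300 square feet → Small Premises Authorization required.
Rule 2: Innkeeper Certificate is required → Operating Registration also required.
Rule 3: floor area 9,300 square feet ≥ 2,700 square feet → Innkeeper Certificate exemption does not apply.
Rule 4: does not operate a retail storefront; sells firearms or ammunition → Annual Certificate not required.
Rule 5: offers overnight accommodation; operates vehicles for hire → Innkeeper Certificate required.

Innkeeper Certificate, Operating Registration, Small Premises Authorization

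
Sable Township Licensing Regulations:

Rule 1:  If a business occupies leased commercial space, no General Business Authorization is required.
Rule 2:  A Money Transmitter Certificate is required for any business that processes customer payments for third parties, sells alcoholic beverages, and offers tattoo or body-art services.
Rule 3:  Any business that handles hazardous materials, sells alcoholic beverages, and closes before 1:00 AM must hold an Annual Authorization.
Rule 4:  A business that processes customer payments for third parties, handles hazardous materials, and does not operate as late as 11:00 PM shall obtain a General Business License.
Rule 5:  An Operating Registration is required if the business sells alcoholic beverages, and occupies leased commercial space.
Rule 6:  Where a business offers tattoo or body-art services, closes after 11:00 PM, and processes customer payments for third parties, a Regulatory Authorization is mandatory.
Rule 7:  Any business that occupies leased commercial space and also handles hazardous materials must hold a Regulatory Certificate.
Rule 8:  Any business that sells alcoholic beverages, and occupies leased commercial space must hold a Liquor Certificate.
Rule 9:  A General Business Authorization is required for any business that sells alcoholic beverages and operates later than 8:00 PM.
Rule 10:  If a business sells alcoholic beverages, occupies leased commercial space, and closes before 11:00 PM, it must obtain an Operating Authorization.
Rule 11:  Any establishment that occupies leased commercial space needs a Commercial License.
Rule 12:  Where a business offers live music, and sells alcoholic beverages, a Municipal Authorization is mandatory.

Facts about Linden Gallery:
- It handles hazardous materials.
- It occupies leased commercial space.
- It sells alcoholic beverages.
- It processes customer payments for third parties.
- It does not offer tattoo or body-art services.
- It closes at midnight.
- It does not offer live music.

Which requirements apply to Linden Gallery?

Annual Authorization, Commercial License, Liquor Certificate, Operating Registration, Regulatory Certificate

Rule 1: occupies leased commercial space → exempt from General Business Authorization.
Rule 2: processes customer payments for third parties; sells alcoholic beverages; does not offer tattoo or body-art services → Money Transmitter Certificate not required.
Rule 3: handles hazardous materials; sells alcoholic beverages; closes midnight, at/before 1:00 AM → Annual Authorization required.
Rule 4: processes customer payments for third parties; handles hazardous materials; closes midnight, after 11:00 PM → General Business License not required.
Rule 5: sells alcoholic beverages; occupies leased commercial space → Operating Registration required.
Rule 6: does not offer tattoo or body-art services; closes midnight, after 11:00 PM; processes customer payments for third parties → Regulatory Authorization not required.
Rule 7: occupies leased commercial space; handles hazardous materials → Regulatory Certificate required.
Rule 8: sells alcoholic beverages; occupies leased commercial space → Liquor Certificate required.
Rule 9: sells alcoholic beverages; closes midnight, after 8:00 PM → General Business Authorization required.
Rule 10: sells alcoholic beverages; occupies leased commercial space; closes midnight, after 11:00 PM → Operating Authorization not required.
Rule 11: occupies leased commercial space → Commercial License required.
Rule 12: does not offer live music; sells alcoholic beverages → Municipal Authorization not required.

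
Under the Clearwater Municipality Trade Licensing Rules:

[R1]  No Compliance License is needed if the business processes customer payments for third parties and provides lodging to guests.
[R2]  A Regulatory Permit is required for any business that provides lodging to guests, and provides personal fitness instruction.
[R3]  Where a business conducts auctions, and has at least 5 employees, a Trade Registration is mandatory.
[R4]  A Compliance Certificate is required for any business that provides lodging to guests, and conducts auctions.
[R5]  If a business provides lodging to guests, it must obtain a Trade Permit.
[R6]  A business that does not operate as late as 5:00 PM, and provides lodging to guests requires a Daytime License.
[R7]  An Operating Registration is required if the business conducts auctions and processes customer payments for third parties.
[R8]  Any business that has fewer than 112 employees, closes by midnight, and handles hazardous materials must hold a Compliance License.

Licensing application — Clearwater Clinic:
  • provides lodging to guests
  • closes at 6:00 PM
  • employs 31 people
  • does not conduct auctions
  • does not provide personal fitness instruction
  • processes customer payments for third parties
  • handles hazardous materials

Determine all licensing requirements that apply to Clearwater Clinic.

Trade Permit

[R1] processes customer payments for third parties; provides lodging to guests → exempt from Compliance License.
[R2] provides lodging to guests; does not provide personal fitness instruction → Regulatory Permit not required.
[R3] does not conduct auctions; employees 31 ≥ 5 → Trade Registration not required.
[R4] provides lodging to guests; does not conduct auctions → Compliance Certificate not required.
[R5] provides lodging to guests → Trade Permit required.
[R6] closes 6:00 PM, after 5:00 PM; provides lodging to guests → Daytime License not required.
[R7] does not conduct auctions; processes customer payments for third parties → Operating Registration not required.
[R8] employees 31 < 112; closes 6:00 PM, at/before midnight; handles hazardous materials → Compliance License required.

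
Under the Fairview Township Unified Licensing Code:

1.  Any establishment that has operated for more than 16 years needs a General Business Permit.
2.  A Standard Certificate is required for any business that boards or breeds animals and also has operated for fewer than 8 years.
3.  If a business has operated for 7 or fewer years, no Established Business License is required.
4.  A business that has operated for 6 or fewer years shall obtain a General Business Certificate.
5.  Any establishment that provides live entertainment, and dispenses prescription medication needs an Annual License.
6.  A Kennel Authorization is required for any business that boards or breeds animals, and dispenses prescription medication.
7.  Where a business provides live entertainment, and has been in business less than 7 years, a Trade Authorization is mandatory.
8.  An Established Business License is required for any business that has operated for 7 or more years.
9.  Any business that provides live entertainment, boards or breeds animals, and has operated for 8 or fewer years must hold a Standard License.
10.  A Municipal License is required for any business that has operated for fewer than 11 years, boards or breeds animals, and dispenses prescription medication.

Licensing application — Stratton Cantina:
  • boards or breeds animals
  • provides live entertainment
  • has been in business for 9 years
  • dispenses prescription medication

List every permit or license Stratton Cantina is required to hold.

Annual License, Established Business License, Kennel Authorization, Municipal License

1. years in business 9 ≤ 16 → General Business Permit not required.
2. boards or breeds animals; years in business 9 ≥ 8 → Standard Certificate not required.
3. years in business 9 > 7 → Established Business License exemption does not apply.
4. years in business 9 > 6 → General Business Certificate not required.
5. provides live entertainment; dispenses prescription medication → Annual License required.
6. boards or breeds animals; dispenses prescription medication → Kennel Authorization required.
7. provides live entertainment; years in business 9 ≥ 7 → Trade Authorization not required.
8. years in business 9 ≥ 7 → Established Business License required.
9. provides live entertainment; boards or breeds animals; years in business 9 > 8 → Standard License not required.
10. years in business 9 < 11; boards or breeds animals; dispenses prescription medication → Municipal License required.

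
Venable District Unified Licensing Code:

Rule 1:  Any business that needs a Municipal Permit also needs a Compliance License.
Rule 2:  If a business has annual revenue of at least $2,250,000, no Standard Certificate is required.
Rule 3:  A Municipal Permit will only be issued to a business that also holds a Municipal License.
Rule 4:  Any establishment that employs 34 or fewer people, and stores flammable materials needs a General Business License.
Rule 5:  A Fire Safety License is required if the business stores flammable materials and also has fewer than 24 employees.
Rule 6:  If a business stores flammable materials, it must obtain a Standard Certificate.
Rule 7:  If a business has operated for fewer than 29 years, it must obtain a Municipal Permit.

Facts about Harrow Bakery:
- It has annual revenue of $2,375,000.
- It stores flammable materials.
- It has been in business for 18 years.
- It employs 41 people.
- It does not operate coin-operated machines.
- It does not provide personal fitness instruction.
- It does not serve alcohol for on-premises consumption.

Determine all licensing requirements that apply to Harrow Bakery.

Compliance License, Municipal License, Municipal Permit

Rule 1: Municipal Permit is required → Compliance License also required.
Rule 2: revenue $2,375,000 ≥ $2,250,000 → exempt from Standard Certificate.
Rule 3: Municipal Permit is required → Municipal License also required.
Rule 4: employees 41 > 34; stores flammable materials → General Business License not required.
Rule 5: stores flammable materials; employees 41 ≥ 24 → Fire Safety License not required.
Rule 6: stores flammable materials → Standard Certificate required.
Rule 7: years in business 18 < 29 → Municipal Permit required.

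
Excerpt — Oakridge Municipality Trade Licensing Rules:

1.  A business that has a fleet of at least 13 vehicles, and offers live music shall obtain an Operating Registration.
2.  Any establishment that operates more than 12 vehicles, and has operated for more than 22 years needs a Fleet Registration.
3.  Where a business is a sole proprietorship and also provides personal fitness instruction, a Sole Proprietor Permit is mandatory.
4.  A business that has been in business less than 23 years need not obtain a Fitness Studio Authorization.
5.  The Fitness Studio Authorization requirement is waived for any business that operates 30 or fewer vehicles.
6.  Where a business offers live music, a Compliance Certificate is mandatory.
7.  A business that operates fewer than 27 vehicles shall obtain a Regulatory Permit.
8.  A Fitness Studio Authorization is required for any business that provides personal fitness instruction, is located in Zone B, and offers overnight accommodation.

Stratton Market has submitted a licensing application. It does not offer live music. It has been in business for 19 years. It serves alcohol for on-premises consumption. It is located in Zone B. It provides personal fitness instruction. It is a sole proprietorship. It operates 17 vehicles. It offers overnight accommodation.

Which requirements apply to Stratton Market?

Regulatory Permit, Sole Proprietor Permit

1. vehicles 17 ≥ 13; does not offer live music → Operating Registration not required.
2. vehicles 17 > 12; years in business 19 ≤ 22 → Fleet Registration not required.
3. is a sole proprietorship; provides personal fitness instruction → Sole Proprietor Permit required.
4. years in business 19 < 23 → exempt from Fitness Studio Authorization.
5. vehicles 17 ≤ 30 → exempt from Fitness Studio Authorization.
6. does not offer live music → Compliance Certificate not required.
7. vehicles 17 < 27 → Regulatory Permit required.
8. provides personal fitness instruction; is located in Zone B; offers overnight accommodation → Fitness Studio Authorization required.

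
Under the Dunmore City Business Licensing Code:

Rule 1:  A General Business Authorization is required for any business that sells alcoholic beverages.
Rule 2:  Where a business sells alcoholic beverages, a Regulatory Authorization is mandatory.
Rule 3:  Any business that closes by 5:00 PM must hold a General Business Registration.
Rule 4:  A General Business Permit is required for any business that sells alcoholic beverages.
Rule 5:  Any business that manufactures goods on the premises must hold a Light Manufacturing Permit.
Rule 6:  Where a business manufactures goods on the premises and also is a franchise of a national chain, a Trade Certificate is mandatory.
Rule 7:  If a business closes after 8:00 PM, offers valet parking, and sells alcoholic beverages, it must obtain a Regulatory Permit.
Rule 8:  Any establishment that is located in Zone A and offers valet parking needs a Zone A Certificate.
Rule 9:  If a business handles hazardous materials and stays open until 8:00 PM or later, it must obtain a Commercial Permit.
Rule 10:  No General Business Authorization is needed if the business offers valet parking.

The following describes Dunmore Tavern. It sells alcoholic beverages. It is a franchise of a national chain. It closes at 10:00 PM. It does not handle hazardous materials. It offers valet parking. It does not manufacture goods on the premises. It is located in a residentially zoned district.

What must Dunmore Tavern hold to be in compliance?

Rule 1: sells alcoholic beverages → General Business Authorization required.
Rule 2: sells alcoholic beverages → Regulatory Authorization required.
Rule 3: closes 10:00 PM, after 5:00 PM → General Business Registration not required.
Rule 4: sells alcoholic beverages → General Business Permit required.
Rule 5: does not manufacture goods on the premises → Light Manufacturing Permit not required.
Rule 6: does not manufacture goods on the premises; is a franchise of a national chain → Trade Certificate not required.
Rule 7: closes 10:00 PM, after 8:00 PM; offers valet parking; sells alcoholic beverages → Regulatory Permit required.
Rule 8: is located in a residentially zoned district (not: is located in Zone A); offers valet parking → Zone A Certificate not required.
Rule 9: does not handle hazardous materials; closes 10:00 PM, after 8:00 PM → Commercial Permit not required.
Rule 10: offers valet parking → exempt from General Business Authorization.

General Business Permit, Regulatory Authorization, Regulatory Permit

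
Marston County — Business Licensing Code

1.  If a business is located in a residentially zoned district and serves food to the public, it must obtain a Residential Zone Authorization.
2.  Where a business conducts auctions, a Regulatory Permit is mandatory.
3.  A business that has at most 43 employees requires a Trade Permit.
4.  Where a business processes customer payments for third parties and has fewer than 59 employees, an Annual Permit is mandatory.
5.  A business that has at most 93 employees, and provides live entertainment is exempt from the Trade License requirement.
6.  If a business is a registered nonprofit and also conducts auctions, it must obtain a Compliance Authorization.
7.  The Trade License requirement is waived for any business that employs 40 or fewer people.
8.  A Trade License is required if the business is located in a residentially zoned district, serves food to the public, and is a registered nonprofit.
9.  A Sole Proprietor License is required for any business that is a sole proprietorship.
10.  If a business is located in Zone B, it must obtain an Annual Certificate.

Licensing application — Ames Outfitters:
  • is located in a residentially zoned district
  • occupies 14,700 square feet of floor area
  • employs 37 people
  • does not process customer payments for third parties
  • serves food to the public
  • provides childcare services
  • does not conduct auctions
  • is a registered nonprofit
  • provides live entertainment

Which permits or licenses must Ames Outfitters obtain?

1. is located in a residentially zoned district; serves food to the public → Residential Zone Authorization required.
2. does not conduct auctions → Regulatory Permit not required.
3. employees 37 ≤ 43 → Trade Permit required.
4. does not process customer payments for third parties; employees 37 < 59 → Annual Permit not required.
5. employees 37 ≤ 93; provides live entertainment → exempt from Trade License.
6. is a registered nonprofit; does not conduct auctions → Compliance Authorization not required.
7. employees 37 ≤ 40 → exempt from Trade License.
8. is located in a residentially zoned district; serves food to the public; is a registered nonprofit → Trade License required.
9. is a registered nonprofit (not: is a sole proprietorship) → Sole Proprietor License not required.
10. is located in a residentially zoned district (not: is located in Zone B) → Annual Certificate not required.

Residential Zone Authorization, Trade Permit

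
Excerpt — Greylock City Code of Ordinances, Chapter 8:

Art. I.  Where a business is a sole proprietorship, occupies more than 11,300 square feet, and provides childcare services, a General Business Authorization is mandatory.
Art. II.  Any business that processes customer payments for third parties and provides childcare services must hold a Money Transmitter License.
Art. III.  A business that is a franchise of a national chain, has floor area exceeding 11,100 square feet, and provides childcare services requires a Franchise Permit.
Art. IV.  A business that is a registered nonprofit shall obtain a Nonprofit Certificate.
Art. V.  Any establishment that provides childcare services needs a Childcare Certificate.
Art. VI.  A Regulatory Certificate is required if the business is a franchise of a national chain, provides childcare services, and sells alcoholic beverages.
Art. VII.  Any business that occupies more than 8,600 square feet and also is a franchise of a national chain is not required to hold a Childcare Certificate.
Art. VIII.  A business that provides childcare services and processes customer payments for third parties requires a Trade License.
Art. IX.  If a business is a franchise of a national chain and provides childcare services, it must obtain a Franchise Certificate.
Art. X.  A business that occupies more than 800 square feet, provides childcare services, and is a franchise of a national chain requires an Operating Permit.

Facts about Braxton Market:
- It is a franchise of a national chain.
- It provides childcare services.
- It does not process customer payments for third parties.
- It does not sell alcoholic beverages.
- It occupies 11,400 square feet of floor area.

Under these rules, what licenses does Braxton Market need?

Franchise Certificate, Franchise Permit, Operating Permit

Art. I. is a franchise of a national chain (not: is a sole proprietorship); floor area 11,400 square feet > 11,300 square feet; provides childcare services → General Business Authorization not required.
Art. II. does not process customer payments for third parties; provides childcare services → Money Transmitter License not required.
Art. III. is a franchise of a national chain; floor area 11,400 square feet > 11,100 square feet; provides childcare services → Franchise Permit required.
Art. IV. is a franchise of a national chain (not: is a registered nonprofit) → Nonprofit Certificate not required.
Art. V. provides childcare services → Childcare Certificate required.
Art. VI. is a franchise of a national chain; provides childcare services; does not sell alcoholic beverages → Regulatory Certificate not required.
Art. VII. floor area 11,400 square feet > 8,600 square feet; is a franchise of a national chain → exempt from Childcare Certificate.
Art. VIII. provides childcare services; does not process customer payments for third parties → Trade License not required.
Art. IX. is a franchise of a national chain; provides childcare services → Franchise Certificate required.
Art. X. floor area 11,400 square feet > 800 square feet; provides childcare services; is a franchise of a national chain → Operating Permit required.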